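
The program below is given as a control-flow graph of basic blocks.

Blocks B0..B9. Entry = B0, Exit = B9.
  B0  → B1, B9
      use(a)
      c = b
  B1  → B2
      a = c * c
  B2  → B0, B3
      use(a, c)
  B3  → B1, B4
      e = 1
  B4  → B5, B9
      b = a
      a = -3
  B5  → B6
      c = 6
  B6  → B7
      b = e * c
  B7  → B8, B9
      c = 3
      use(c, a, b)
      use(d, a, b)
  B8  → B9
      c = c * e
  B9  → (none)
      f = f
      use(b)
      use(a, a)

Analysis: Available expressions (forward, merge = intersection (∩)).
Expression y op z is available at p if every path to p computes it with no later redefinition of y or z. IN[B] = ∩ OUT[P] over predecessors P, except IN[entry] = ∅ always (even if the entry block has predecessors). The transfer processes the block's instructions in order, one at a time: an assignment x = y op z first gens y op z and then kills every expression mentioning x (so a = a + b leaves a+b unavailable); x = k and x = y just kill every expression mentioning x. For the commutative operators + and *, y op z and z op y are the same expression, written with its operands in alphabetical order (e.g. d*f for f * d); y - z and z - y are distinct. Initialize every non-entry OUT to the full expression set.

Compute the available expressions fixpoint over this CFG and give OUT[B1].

Fixpoint table:
  B0:  IN={}  OUT={}
  B1:  IN={}  OUT={c*c}
  B2:  IN={c*c}  OUT={c*c}
  B3:  IN={c*c}  OUT={c*c}
  B4:  IN={c*c}  OUT={c*c}
  B5:  IN={c*c}  OUT={}
  B6:  IN={}  OUT={c*e}
  B7:  IN={c*e}  OUT={}
  B8:  IN={}  OUT={}
  B9:  IN={}  OUT={}

Merge at B1: IN[B1] = OUT[B0] ∩ OUT[B3] = {}
Applying B1's transfer function to that IN value gives OUT[B1] (row B1 above).

Answer: {c*c}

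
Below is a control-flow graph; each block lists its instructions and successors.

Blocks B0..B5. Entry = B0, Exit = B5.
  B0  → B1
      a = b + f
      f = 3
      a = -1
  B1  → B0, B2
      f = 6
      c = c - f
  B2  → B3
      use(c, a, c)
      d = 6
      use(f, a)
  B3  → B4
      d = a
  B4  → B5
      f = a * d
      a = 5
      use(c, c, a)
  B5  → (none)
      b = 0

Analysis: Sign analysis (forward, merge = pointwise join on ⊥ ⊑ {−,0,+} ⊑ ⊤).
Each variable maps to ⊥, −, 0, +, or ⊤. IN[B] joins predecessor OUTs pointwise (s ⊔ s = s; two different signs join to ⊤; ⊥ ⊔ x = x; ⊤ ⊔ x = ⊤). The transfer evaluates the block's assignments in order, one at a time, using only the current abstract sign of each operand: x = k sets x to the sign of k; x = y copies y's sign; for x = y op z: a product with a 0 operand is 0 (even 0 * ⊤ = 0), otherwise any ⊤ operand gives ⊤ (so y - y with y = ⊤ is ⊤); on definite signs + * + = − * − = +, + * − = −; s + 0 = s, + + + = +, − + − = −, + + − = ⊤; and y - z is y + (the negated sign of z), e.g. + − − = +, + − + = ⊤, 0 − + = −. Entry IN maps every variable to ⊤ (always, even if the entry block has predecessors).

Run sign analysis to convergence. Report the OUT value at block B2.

Per-block solution:
  B0:   IN=(all ⊤)   OUT={a:-, f:+; rest ⊤}
  B1:   IN={a:-, f:+; rest ⊤}   OUT={a:-, f:+; rest ⊤}
  B2:   IN={a:-, f:+; rest ⊤}   OUT={a:-, d:+, f:+; rest ⊤}
  B3:   IN={a:-, d:+, f:+; rest ⊤}   OUT={a:-, d:-, f:+; rest ⊤}
  B4:   IN={a:-, d:-, f:+; rest ⊤}   OUT={a:+, d:-, f:+; rest ⊤}
  B5:   IN={a:+, d:-, f:+; rest ⊤}   OUT={a:+, b:0, d:-, f:+; rest ⊤}

Merge at B2: IN[B2] = OUT[B1] = {a: -, b: ⊤, c: ⊤, d: ⊤, e: ⊤, f: +}
Applying B2's transfer function to that IN value gives OUT[B2] (row B2 above).

Answer: {a: -, b: ⊤, c: ⊤, d: +, e: ⊤, f: +}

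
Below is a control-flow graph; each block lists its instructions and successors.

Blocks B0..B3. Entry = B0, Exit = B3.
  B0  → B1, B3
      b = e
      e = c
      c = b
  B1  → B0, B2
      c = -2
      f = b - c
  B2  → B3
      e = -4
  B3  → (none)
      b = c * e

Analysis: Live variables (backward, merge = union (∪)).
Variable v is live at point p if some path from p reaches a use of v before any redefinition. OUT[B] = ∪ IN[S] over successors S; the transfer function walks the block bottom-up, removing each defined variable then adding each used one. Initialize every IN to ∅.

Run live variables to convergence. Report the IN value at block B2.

Converged values:
  B0:   IN={c, e}   OUT={b, c, e}
  B1:   IN={b, e}   OUT={c, e}
  B2:   IN={c}   OUT={c, e}
  B3:   IN={c, e}   OUT={}

Merge at B2: OUT[B2] = IN[B3] = {c, e}
Applying B2's transfer function to that OUT value gives IN[B2] (row B2 above).

Answer: {c}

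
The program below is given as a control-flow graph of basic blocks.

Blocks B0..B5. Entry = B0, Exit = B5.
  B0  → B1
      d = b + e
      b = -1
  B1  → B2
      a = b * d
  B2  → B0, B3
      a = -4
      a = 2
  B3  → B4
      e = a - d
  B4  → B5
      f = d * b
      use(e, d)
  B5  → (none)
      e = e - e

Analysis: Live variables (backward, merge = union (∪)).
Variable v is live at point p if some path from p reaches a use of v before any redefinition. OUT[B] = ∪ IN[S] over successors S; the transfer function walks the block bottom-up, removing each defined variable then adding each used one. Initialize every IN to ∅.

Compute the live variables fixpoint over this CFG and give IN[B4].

Converged values:
  B0:   IN={b, e}   OUT={b, d, e}
  B1:   IN={b, d, e}   OUT={b, d, e}
  B2:   IN={b, d, e}   OUT={a, b, d, e}
  B3:   IN={a, b, d}   OUT={b, d, e}
  B4:   IN={b, d, e}   OUT={e}
  B5:   IN={e}   OUT={}

Merge at B4: OUT[B4] = IN[B5] = {e}
Applying B4's transfer function to that OUT value gives IN[B4] (row B4 above).

Answer: {b, d, e}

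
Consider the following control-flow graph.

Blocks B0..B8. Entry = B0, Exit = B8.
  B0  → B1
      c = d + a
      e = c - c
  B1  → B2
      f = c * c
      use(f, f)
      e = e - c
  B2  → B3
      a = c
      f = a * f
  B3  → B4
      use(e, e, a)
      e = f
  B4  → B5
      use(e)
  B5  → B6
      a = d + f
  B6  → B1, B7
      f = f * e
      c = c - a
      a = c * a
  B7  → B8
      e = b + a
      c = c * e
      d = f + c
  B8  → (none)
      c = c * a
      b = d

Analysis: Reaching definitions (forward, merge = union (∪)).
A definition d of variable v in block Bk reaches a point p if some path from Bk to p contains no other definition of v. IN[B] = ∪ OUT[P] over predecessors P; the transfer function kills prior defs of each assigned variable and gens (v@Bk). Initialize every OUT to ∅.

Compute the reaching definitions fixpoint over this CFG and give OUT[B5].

Answer: {a@B5, c@B0, c@B6, e@B3, f@B2}

Working:
Per-block solution:
  B0: | IN={} | OUT={c@B0, e@B0}
  B1: | IN={a@B6, c@B0, c@B6, e@B0, e@B3, f@B6} | OUT={a@B6, c@B0, c@B6, e@B1, f@B1}
  B2: | IN={a@B6, c@B0, c@B6, e@B1, f@B1} | OUT={a@B2, c@B0, c@B6, e@B1, f@B2}
  B3: | IN={a@B2, c@B0, c@B6, e@B1, f@B2} | OUT={a@B2, c@B0, c@B6, e@B3, f@B2}
  B4: | IN={a@B2, c@B0, c@B6, e@B3, f@B2} | OUT={a@B2, c@B0, c@B6, e@B3, f@B2}
  B5: | IN={a@B2, c@B0, c@B6, e@B3, f@B2} | OUT={a@B5, c@B0, c@B6, e@B3, f@B2}
  B6: | IN={a@B5, c@B0, c@B6, e@B3, f@B2} | OUT={a@B6, c@B6, e@B3, f@B6}
  B7: | IN={a@B6, c@B6, e@B3, f@B6} | OUT={a@B6, c@B7, d@B7, e@B7, f@B6}
  B8: | IN={a@B6, c@B7, d@B7, e@B7, f@B6} | OUT={a@B6, b@B8, c@B8, d@B7, e@B7, f@B6}

Merge at B5: IN[B5] = OUT[B4] = {a@B2, c@B0, c@B6, e@B3, f@B2}
Applying B5's transfer function to that IN value gives OUT[B5] (row B5 above).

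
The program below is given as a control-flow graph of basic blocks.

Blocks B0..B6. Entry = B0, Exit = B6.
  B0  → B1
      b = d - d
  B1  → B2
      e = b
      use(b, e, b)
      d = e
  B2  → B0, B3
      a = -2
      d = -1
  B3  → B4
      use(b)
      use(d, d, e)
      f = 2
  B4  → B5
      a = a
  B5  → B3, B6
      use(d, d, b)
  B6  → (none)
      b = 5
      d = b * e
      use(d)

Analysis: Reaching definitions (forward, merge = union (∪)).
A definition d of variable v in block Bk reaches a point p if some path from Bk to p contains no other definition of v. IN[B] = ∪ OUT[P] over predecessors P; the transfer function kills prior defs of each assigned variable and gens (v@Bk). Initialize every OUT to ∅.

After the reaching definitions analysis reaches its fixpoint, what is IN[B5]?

Fixpoint table:
  B0:   IN={a@B2, b@B0, d@B2, e@B1}   OUT={a@B2, b@B0, d@B2, e@B1}
  B1:   IN={a@B2, b@B0, d@B2, e@B1}   OUT={a@B2, b@B0, d@B1, e@B1}
  B2:   IN={a@B2, b@B0, d@B1, e@B1}   OUT={a@B2, b@B0, d@B2, e@B1}
  B3:   IN={a@B2, a@B4, b@B0, d@B2, e@B1, f@B3}   OUT={a@B2, a@B4, b@B0, d@B2, e@B1, f@B3}
  B4:   IN={a@B2, a@B4, b@B0, d@B2, e@B1, f@B3}   OUT={a@B4, b@B0, d@B2, e@B1, f@B3}
  B5:   IN={a@B4, b@B0, d@B2, e@B1, f@B3}   OUT={a@B4, b@B0, d@B2, e@B1, f@B3}
  B6:   IN={a@B4, b@B0, d@B2, e@B1, f@B3}   OUT={a@B4, b@B6, d@B6, e@B1, f@B3}

Merge at B5: IN[B5] = OUT[B4] = {a@B4, b@B0, d@B2, e@B1, f@B3}

Answer: {a@B4, b@B0, d@B2, e@B1, f@B3}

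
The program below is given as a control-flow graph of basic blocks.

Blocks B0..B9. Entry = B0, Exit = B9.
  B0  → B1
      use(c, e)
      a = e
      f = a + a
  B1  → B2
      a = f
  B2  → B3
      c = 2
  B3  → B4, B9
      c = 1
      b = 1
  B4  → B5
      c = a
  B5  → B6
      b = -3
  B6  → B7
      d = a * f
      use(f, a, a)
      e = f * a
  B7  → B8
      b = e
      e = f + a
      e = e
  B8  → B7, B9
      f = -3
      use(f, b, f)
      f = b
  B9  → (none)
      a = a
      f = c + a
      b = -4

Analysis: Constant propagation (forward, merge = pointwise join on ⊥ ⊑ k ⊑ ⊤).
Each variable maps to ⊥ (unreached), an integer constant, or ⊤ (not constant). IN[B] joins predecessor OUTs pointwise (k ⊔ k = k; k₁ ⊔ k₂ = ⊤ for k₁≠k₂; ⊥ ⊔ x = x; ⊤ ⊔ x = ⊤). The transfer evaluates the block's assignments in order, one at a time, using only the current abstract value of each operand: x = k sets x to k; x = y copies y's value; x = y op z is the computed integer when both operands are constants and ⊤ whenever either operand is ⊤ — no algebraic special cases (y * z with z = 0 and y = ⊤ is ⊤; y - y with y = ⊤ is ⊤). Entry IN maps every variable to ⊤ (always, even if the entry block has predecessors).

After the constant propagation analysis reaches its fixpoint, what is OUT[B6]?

Answer: {a: ⊤, b: -3, c: ⊤, d: ⊤, e: ⊤, f: ⊤}

Derivation:
Converged values:
  B0:  IN=(all ⊤)  OUT=(all ⊤)
  B1:  IN=(all ⊤)  OUT=(all ⊤)
  B2:  IN=(all ⊤)  OUT={c:2; rest ⊤}
  B3:  IN={c:2; rest ⊤}  OUT={b:1, c:1; rest ⊤}
  B4:  IN={b:1, c:1; rest ⊤}  OUT={b:1; rest ⊤}
  B5:  IN={b:1; rest ⊤}  OUT={b:-3; rest ⊤}
  B6:  IN={b:-3; rest ⊤}  OUT={b:-3; rest ⊤}
  B7:  IN=(all ⊤)  OUT=(all ⊤)
  B8:  IN=(all ⊤)  OUT=(all ⊤)
  B9:  IN=(all ⊤)  OUT={b:-4; rest ⊤}

Merge at B6: IN[B6] = OUT[B5] = {a: ⊤, b: -3, c: ⊤, d: ⊤, e: ⊤, f: ⊤}
Applying B6's transfer function to that IN value gives OUT[B6] (row B6 above).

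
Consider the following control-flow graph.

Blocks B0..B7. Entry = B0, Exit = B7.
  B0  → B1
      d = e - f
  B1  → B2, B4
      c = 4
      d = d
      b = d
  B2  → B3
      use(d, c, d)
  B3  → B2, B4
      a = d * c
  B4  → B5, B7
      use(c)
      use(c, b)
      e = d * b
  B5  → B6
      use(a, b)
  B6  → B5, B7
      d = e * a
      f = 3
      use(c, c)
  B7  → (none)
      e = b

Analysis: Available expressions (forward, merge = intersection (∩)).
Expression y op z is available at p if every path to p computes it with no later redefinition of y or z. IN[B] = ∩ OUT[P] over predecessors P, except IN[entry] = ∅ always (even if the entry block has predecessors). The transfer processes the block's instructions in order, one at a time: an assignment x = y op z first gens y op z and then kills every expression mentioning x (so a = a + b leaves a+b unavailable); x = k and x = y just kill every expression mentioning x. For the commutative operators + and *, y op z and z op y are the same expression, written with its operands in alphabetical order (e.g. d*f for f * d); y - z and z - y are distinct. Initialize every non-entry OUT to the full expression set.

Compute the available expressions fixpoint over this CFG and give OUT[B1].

Answer: {e-f}

Trace:
Converged values:
  B0:   IN={}   OUT={e-f}
  B1:   IN={e-f}   OUT={e-f}
  B2:   IN={e-f}   OUT={e-f}
  B3:   IN={e-f}   OUT={c*d, e-f}
  B4:   IN={e-f}   OUT={b*d}
  B5:   IN={}   OUT={}
  B6:   IN={}   OUT={a*e}
  B7:   IN={}   OUT={}

Merge at B1: IN[B1] = OUT[B0] = {e-f}
Applying B1's transfer function to that IN value gives OUT[B1] (row B1 above).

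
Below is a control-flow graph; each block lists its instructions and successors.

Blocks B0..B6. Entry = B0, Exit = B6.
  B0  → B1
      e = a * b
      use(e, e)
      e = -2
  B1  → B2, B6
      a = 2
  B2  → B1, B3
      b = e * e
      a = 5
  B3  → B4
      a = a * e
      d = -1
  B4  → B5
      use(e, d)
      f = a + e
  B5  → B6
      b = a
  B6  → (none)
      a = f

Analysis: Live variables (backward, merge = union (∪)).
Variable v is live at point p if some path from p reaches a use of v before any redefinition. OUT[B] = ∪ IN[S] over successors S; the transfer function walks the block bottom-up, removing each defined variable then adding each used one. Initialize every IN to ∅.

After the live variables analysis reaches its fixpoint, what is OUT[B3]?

Answer: {a, d, e}

Derivation:
Converged values:
  B0: | IN={a, b, f} | OUT={e, f}
  B1: | IN={e, f} | OUT={e, f}
  B2: | IN={e, f} | OUT={a, e, f}
  B3: | IN={a, e} | OUT={a, d, e}
  B4: | IN={a, d, e} | OUT={a, f}
  B5: | IN={a, f} | OUT={f}
  B6: | IN={f} | OUT={}

Merge at B3: OUT[B3] = IN[B4] = {a, d, e}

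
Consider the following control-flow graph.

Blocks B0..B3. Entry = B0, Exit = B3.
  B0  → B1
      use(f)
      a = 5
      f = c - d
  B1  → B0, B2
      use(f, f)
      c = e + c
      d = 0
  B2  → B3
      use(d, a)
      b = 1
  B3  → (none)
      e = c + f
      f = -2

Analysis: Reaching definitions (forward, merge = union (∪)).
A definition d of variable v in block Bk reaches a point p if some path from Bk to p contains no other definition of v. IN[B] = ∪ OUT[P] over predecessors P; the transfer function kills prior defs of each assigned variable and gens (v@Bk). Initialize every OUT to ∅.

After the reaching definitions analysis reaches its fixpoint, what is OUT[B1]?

Answer: {a@B0, c@B1, d@B1, f@B0}

Trace:
Fixpoint table:
  B0:   IN={a@B0, c@B1, d@B1, f@B0}   OUT={a@B0, c@B1, d@B1, f@B0}
  B1:   IN={a@B0, c@B1, d@B1, f@B0}   OUT={a@B0, c@B1, d@B1, f@B0}
  B2:   IN={a@B0, c@B1, d@B1, f@B0}   OUT={a@B0, b@B2, c@B1, d@B1, f@B0}
  B3:   IN={a@B0, b@B2, c@B1, d@B1, f@B0}   OUT={a@B0, b@B2, c@B1, d@B1, e@B3, f@B3}

Merge at B1: IN[B1] = OUT[B0] = {a@B0, c@B1, d@B1, f@B0}
Applying B1's transfer function to that IN value gives OUT[B1] (row B1 above).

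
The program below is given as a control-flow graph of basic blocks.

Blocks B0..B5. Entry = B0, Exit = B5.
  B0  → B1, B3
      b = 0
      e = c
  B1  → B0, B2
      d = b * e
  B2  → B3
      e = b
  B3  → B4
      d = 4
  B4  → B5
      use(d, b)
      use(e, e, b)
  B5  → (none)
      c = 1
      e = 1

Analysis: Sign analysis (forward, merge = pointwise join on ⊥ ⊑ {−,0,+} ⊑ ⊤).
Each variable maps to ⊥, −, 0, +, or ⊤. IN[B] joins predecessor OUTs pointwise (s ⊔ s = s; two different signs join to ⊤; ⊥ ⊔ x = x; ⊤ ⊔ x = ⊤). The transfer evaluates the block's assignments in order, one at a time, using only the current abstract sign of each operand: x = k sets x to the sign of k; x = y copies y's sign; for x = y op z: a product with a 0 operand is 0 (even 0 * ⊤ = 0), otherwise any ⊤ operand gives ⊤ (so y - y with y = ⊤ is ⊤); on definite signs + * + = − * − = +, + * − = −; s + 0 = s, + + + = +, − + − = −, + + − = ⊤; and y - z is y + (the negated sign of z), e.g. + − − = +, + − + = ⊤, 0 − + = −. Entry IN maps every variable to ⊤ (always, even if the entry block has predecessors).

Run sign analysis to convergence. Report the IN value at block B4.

Fixpoint table:
  B0:   IN=(all ⊤)   OUT={b:0; rest ⊤}
  B1:   IN={b:0; rest ⊤}   OUT={b:0, d:0; rest ⊤}
  B2:   IN={b:0, d:0; rest ⊤}   OUT={b:0, d:0, e:0; rest ⊤}
  B3:   IN={b:0; rest ⊤}   OUT={b:0, d:+; rest ⊤}
  B4:   IN={b:0, d:+; rest ⊤}   OUT={b:0, d:+; rest ⊤}
  B5:   IN={b:0, d:+; rest ⊤}   OUT={b:0, c:+, d:+, e:+; rest ⊤}

Merge at B4: IN[B4] = OUT[B3] = {a: ⊤, b: 0, c: ⊤, d: +, e: ⊤, f: ⊤}

Answer: {a: ⊤, b: 0, c: ⊤, d: +, e: ⊤, f: ⊤}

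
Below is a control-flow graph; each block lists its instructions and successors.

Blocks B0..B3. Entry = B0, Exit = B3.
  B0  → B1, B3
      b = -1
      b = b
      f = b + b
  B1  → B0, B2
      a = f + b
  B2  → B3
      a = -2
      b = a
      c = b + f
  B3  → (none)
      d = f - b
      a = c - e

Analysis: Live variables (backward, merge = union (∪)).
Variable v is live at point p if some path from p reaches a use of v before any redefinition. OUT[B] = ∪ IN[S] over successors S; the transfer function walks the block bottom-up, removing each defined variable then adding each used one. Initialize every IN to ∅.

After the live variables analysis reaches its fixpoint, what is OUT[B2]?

Per-block solution:
  B0: | IN={c, e} | OUT={b, c, e, f}
  B1: | IN={b, c, e, f} | OUT={c, e, f}
  B2: | IN={e, f} | OUT={b, c, e, f}
  B3: | IN={b, c, e, f} | OUT={}

Merge at B2: OUT[B2] = IN[B3] = {b, c, e, f}

Answer: {b, c, e, f}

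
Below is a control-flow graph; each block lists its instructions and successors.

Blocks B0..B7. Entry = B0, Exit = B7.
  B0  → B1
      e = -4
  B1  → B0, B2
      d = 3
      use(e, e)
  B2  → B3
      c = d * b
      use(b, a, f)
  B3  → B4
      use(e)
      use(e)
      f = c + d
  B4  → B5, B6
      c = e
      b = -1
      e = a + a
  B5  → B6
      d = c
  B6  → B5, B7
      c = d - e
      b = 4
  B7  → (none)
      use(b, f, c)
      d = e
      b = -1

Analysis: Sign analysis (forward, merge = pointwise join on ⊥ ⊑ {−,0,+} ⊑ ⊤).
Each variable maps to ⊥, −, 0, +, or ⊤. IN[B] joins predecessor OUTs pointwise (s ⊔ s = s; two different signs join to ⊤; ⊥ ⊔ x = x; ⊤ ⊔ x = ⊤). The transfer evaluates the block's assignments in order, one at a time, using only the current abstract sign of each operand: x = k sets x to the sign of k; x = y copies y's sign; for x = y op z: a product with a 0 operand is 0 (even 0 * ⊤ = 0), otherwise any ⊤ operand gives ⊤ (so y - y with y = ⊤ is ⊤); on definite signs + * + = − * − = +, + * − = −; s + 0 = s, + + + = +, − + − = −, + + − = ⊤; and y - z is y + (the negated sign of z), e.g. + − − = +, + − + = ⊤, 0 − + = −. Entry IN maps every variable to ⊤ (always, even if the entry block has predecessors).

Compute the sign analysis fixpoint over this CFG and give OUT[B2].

Answer: {a: ⊤, b: ⊤, c: ⊤, d: +, e: -, f: ⊤}

Derivation:
Converged values:
  B0:   IN=(all ⊤)   OUT={e:-; rest ⊤}
  B1:   IN={e:-; rest ⊤}   OUT={d:+, e:-; rest ⊤}
  B2:   IN={d:+, e:-; rest ⊤}   OUT={d:+, e:-; rest ⊤}
  B3:   IN={d:+, e:-; rest ⊤}   OUT={d:+, e:-; rest ⊤}
  B4:   IN={d:+, e:-; rest ⊤}   OUT={b:-, c:-, d:+; rest ⊤}
  B5:   IN=(all ⊤)   OUT=(all ⊤)
  B6:   IN=(all ⊤)   OUT={b:+; rest ⊤}
  B7:   IN={b:+; rest ⊤}   OUT={b:-; rest ⊤}

Merge at B2: IN[B2] = OUT[B1] = {a: ⊤, b: ⊤, c: ⊤, d: +, e: -, f: ⊤}
Applying B2's transfer function to that IN value gives OUT[B2] (row B2 above).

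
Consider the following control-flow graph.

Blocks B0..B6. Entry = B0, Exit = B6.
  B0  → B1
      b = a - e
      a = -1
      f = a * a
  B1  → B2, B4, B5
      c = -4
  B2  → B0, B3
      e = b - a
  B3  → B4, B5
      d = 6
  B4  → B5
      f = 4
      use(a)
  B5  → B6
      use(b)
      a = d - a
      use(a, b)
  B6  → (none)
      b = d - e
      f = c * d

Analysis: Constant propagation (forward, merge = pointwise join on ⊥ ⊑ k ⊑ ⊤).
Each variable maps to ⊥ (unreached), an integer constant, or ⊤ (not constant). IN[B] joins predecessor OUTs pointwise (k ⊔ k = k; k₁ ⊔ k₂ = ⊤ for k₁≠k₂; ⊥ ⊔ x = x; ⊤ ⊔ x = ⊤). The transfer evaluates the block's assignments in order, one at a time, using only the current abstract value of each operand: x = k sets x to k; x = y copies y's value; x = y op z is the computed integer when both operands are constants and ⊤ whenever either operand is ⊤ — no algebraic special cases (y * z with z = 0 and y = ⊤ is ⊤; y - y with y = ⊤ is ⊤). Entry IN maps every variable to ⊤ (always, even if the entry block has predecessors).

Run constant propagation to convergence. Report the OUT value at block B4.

Answer: {a: -1, b: ⊤, c: -4, d: ⊤, e: ⊤, f: 4}

Derivation:
Converged values:
  B0: | IN=(all ⊤) | OUT={a:-1, f:1; rest ⊤}
  B1: | IN={a:-1, f:1; rest ⊤} | OUT={a:-1, c:-4, f:1; rest ⊤}
  B2: | IN={a:-1, c:-4, f:1; rest ⊤} | OUT={a:-1, c:-4, f:1; rest ⊤}
  B3: | IN={a:-1, c:-4, f:1; rest ⊤} | OUT={a:-1, c:-4, d:6, f:1; rest ⊤}
  B4: | IN={a:-1, c:-4, f:1; rest ⊤} | OUT={a:-1, c:-4, f:4; rest ⊤}
  B5: | IN={a:-1, c:-4; rest ⊤} | OUT={c:-4; rest ⊤}
  B6: | IN={c:-4; rest ⊤} | OUT={c:-4; rest ⊤}

Merge at B4: IN[B4] = OUT[B1] ⊔ OUT[B3] = {a: -1, b: ⊤, c: -4, d: ⊤, e: ⊤, f: 1}
Applying B4's transfer function to that IN value gives OUT[B4] (row B4 above).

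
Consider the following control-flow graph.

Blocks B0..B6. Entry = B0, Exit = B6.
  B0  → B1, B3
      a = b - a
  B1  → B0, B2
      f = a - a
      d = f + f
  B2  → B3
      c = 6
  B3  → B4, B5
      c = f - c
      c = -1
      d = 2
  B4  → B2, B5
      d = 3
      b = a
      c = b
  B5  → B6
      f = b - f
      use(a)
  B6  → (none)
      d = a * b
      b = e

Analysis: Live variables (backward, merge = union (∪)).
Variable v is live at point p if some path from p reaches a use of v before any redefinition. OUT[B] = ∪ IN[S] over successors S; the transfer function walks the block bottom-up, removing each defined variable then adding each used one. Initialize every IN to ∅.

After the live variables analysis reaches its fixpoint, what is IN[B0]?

Fixpoint table:
  B0:   IN={a, b, c, e, f}   OUT={a, b, c, e, f}
  B1:   IN={a, b, c, e}   OUT={a, b, c, e, f}
  B2:   IN={a, b, e, f}   OUT={a, b, c, e, f}
  B3:   IN={a, b, c, e, f}   OUT={a, b, e, f}
  B4:   IN={a, e, f}   OUT={a, b, e, f}
  B5:   IN={a, b, e, f}   OUT={a, b, e}
  B6:   IN={a, b, e}   OUT={}

Merge at B0: OUT[B0] = IN[B1] ⊔ IN[B3] = {a, b, c, e, f}
Applying B0's transfer function to that OUT value gives IN[B0] (row B0 above).

Answer: {a, b, c, e, f}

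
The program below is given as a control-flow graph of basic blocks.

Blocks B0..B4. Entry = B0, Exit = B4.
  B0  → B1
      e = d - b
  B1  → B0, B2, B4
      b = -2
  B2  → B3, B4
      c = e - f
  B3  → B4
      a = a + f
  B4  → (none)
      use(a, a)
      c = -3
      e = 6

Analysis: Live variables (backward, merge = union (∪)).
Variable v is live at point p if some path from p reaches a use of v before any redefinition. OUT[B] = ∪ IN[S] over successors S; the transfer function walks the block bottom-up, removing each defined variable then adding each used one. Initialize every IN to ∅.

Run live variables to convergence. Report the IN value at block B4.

Answer: {a}

Working:
Fixpoint table:
  B0:   IN={a, b, d, f}   OUT={a, d, e, f}
  B1:   IN={a, d, e, f}   OUT={a, b, d, e, f}
  B2:   IN={a, e, f}   OUT={a, f}
  B3:   IN={a, f}   OUT={a}
  B4:   IN={a}   OUT={}

B4 is the boundary node: OUT[B4] = {}
Applying B4's transfer function to that OUT value gives IN[B4] (row B4 above).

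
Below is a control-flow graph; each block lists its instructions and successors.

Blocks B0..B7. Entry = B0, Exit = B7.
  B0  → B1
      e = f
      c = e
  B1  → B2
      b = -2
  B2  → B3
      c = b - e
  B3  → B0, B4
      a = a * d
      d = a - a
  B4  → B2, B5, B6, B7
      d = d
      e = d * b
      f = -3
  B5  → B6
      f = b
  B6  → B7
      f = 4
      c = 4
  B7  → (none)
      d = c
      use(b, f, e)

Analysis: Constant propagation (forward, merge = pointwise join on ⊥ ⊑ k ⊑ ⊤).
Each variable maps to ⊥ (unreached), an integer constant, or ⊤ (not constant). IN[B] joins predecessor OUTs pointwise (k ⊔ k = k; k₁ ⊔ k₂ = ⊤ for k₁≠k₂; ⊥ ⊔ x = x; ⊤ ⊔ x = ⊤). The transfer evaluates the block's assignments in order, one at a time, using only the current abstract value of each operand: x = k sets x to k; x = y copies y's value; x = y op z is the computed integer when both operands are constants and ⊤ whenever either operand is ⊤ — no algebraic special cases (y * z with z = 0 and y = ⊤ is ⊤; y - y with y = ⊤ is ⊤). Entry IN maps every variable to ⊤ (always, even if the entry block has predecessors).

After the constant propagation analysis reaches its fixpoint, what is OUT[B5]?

Per-block solution:
  B0:   IN=(all ⊤)   OUT=(all ⊤)
  B1:   IN=(all ⊤)   OUT={b:-2; rest ⊤}
  B2:   IN={b:-2; rest ⊤}   OUT={b:-2; rest ⊤}
  B3:   IN={b:-2; rest ⊤}   OUT={b:-2; rest ⊤}
  B4:   IN={b:-2; rest ⊤}   OUT={b:-2, f:-3; rest ⊤}
  B5:   IN={b:-2, f:-3; rest ⊤}   OUT={b:-2, f:-2; rest ⊤}
  B6:   IN={b:-2; rest ⊤}   OUT={b:-2, c:4, f:4; rest ⊤}
  B7:   IN={b:-2; rest ⊤}   OUT={b:-2; rest ⊤}

Merge at B5: IN[B5] = OUT[B4] = {a: ⊤, b: -2, c: ⊤, d: ⊤, e: ⊤, f: -3}
Applying B5's transfer function to that IN value gives OUT[B5] (row B5 above).

Answer: {a: ⊤, b: -2, c: ⊤, d: ⊤, e: ⊤, f: -2}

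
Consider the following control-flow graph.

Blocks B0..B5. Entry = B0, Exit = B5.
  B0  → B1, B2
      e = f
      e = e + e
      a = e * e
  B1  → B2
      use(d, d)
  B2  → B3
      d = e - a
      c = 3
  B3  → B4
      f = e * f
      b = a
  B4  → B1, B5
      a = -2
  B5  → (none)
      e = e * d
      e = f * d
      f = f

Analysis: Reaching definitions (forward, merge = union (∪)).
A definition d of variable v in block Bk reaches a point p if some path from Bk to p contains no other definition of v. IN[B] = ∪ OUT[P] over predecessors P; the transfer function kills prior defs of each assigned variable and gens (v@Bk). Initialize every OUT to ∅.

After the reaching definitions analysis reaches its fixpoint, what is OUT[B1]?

Answer: {a@B0, a@B4, b@B3, c@B2, d@B2, e@B0, f@B3}

Working:
Per-block solution:
  B0: | IN={} | OUT={a@B0, e@B0}
  B1: | IN={a@B0, a@B4, b@B3, c@B2, d@B2, e@B0, f@B3} | OUT={a@B0, a@B4, b@B3, c@B2, d@B2, e@B0, f@B3}
  B2: | IN={a@B0, a@B4, b@B3, c@B2, d@B2, e@B0, f@B3} | OUT={a@B0, a@B4, b@B3, c@B2, d@B2, e@B0, f@B3}
  B3: | IN={a@B0, a@B4, b@B3, c@B2, d@B2, e@B0, f@B3} | OUT={a@B0, a@B4, b@B3, c@B2, d@B2, e@B0, f@B3}
  B4: | IN={a@B0, a@B4, b@B3, c@B2, d@B2, e@B0, f@B3} | OUT={a@B4, b@B3, c@B2, d@B2, e@B0, f@B3}
  B5: | IN={a@B4, b@B3, c@B2, d@B2, e@B0, f@B3} | OUT={a@B4, b@B3, c@B2, d@B2, e@B5, f@B5}

Merge at B1: IN[B1] = OUT[B0] ⊔ OUT[B4] = {a@B0, a@B4, b@B3, c@B2, d@B2, e@B0, f@B3}
Applying B1's transfer function to that IN value gives OUT[B1] (row B1 above).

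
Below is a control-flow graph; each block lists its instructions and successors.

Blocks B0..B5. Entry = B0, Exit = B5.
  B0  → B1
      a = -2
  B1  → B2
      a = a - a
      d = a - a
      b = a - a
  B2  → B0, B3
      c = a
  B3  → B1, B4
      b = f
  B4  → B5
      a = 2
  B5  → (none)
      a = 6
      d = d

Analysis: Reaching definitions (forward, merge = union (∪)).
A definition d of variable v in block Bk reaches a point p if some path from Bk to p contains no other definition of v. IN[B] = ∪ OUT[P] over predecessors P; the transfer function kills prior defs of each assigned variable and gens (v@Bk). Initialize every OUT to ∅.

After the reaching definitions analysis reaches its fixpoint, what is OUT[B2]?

Answer: {a@B1, b@B1, c@B2, d@B1}

Derivation:
Fixpoint table:
  B0:  IN={a@B1, b@B1, c@B2, d@B1}  OUT={a@B0, b@B1, c@B2, d@B1}
  B1:  IN={a@B0, a@B1, b@B1, b@B3, c@B2, d@B1}  OUT={a@B1, b@B1, c@B2, d@B1}
  B2:  IN={a@B1, b@B1, c@B2, d@B1}  OUT={a@B1, b@B1, c@B2, d@B1}
  B3:  IN={a@B1, b@B1, c@B2, d@B1}  OUT={a@B1, b@B3, c@B2, d@B1}
  B4:  IN={a@B1, b@B3, c@B2, d@B1}  OUT={a@B4, b@B3, c@B2, d@B1}
  B5:  IN={a@B4, b@B3, c@B2, d@B1}  OUT={a@B5, b@B3, c@B2, d@B5}

Merge at B2: IN[B2] = OUT[B1] = {a@B1, b@B1, c@B2, d@B1}
Applying B2's transfer function to that IN value gives OUT[B2] (row B2 above).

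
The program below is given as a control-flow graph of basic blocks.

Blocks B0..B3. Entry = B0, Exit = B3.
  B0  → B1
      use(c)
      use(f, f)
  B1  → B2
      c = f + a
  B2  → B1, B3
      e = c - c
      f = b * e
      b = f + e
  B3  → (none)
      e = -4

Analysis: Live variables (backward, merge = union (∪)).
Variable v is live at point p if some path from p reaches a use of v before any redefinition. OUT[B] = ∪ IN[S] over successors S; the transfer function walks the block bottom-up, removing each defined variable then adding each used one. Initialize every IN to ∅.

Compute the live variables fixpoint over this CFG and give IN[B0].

Converged values:
  B0:   IN={a, b, c, f}   OUT={a, b, f}
  B1:   IN={a, b, f}   OUT={a, b, c}
  B2:   IN={a, b, c}   OUT={a, b, f}
  B3:   IN={}   OUT={}

Merge at B0: OUT[B0] = IN[B1] = {a, b, f}
Applying B0's transfer function to that OUT value gives IN[B0] (row B0 above).

Answer: {a, b, c, f}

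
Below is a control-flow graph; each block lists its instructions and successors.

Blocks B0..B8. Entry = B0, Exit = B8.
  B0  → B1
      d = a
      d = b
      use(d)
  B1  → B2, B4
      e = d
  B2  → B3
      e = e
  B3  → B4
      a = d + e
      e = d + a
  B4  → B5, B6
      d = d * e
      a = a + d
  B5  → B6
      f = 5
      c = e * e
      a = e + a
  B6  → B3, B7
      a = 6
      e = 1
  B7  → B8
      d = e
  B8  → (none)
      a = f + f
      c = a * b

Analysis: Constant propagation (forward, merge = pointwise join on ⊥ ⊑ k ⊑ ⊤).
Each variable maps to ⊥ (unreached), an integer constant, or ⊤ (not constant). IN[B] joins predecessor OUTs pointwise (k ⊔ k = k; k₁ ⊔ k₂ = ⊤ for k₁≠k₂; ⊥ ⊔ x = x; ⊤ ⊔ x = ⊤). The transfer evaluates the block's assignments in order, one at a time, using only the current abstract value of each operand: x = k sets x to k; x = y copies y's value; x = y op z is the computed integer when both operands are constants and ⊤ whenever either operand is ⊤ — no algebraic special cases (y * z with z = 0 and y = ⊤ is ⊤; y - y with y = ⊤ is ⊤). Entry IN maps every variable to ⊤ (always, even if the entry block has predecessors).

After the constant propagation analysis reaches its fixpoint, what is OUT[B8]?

Per-block solution:
  B0:  IN=(all ⊤)  OUT=(all ⊤)
  B1:  IN=(all ⊤)  OUT=(all ⊤)
  B2:  IN=(all ⊤)  OUT=(all ⊤)
  B3:  IN=(all ⊤)  OUT=(all ⊤)
  B4:  IN=(all ⊤)  OUT=(all ⊤)
  B5:  IN=(all ⊤)  OUT={f:5; rest ⊤}
  B6:  IN=(all ⊤)  OUT={a:6, e:1; rest ⊤}
  B7:  IN={a:6, e:1; rest ⊤}  OUT={a:6, d:1, e:1; rest ⊤}
  B8:  IN={a:6, d:1, e:1; rest ⊤}  OUT={d:1, e:1; rest ⊤}

Merge at B8: IN[B8] = OUT[B7] = {a: 6, b: ⊤, c: ⊤, d: 1, e: 1, f: ⊤}
Applying B8's transfer function to that IN value gives OUT[B8] (row B8 above).

Answer: {a: ⊤, b: ⊤, c: ⊤, d: 1, e: 1, f: ⊤}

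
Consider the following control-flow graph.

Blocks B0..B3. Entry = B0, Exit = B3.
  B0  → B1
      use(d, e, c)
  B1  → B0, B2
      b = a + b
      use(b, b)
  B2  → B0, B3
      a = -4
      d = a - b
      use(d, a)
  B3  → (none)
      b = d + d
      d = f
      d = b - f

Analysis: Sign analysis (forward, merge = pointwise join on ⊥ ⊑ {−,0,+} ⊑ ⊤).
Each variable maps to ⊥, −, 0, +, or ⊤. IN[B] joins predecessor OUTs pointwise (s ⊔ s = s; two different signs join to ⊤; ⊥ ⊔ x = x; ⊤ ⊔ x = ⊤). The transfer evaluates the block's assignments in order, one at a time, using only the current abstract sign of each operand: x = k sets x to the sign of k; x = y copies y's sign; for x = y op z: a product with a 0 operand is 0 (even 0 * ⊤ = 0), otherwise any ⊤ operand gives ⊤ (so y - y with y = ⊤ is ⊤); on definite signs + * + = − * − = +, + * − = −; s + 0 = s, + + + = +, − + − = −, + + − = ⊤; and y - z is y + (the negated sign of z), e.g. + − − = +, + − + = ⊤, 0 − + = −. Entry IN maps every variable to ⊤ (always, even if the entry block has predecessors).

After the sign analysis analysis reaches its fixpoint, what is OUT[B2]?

Converged values:
  B0:   IN=(all ⊤)   OUT=(all ⊤)
  B1:   IN=(all ⊤)   OUT=(all ⊤)
  B2:   IN=(all ⊤)   OUT={a:-; rest ⊤}
  B3:   IN={a:-; rest ⊤}   OUT={a:-; rest ⊤}

Merge at B2: IN[B2] = OUT[B1] = {a: ⊤, b: ⊤, c: ⊤, d: ⊤, e: ⊤, f: ⊤}
Applying B2's transfer function to that IN value gives OUT[B2] (row B2 above).

Answer: {a: -, b: ⊤, c: ⊤, d: ⊤, e: ⊤, f: ⊤}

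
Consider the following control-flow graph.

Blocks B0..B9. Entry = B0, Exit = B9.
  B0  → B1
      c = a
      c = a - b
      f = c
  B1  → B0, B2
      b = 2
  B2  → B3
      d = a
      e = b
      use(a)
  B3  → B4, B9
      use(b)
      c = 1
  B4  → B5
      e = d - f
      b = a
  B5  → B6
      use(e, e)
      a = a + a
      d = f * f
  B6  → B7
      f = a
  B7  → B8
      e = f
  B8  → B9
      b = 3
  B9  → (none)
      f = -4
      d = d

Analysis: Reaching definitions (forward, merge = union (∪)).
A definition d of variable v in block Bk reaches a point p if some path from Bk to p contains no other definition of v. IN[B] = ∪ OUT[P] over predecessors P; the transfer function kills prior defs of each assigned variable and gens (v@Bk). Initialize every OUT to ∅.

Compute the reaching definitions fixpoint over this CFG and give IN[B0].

Answer: {b@B1, c@B0, f@B0}

Trace:
Per-block solution:
  B0: | IN={b@B1, c@B0, f@B0} | OUT={b@B1, c@B0, f@B0}
  B1: | IN={b@B1, c@B0, f@B0} | OUT={b@B1, c@B0, f@B0}
  B2: | IN={b@B1, c@B0, f@B0} | OUT={b@B1, c@B0, d@B2, e@B2, f@B0}
  B3: | IN={b@B1, c@B0, d@B2, e@B2, f@B0} | OUT={b@B1, c@B3, d@B2, e@B2, f@B0}
  B4: | IN={b@B1, c@B3, d@B2, e@B2, f@B0} | OUT={b@B4, c@B3, d@B2, e@B4, f@B0}
  B5: | IN={b@B4, c@B3, d@B2, e@B4, f@B0} | OUT={a@B5, b@B4, c@B3, d@B5, e@B4, f@B0}
  B6: | IN={a@B5, b@B4, c@B3, d@B5, e@B4, f@B0} | OUT={a@B5, b@B4, c@B3, d@B5, e@B4, f@B6}
  B7: | IN={a@B5, b@B4, c@B3, d@B5, e@B4, f@B6} | OUT={a@B5, b@B4, c@B3, d@B5, e@B7, f@B6}
  B8: | IN={a@B5, b@B4, c@B3, d@B5, e@B7, f@B6} | OUT={a@B5, b@B8, c@B3, d@B5, e@B7, f@B6}
  B9: | IN={a@B5, b@B1, b@B8, c@B3, d@B2, d@B5, e@B2, e@B7, f@B0, f@B6} | OUT={a@B5, b@B1, b@B8, c@B3, d@B9, e@B2, e@B7, f@B9}

Merge at B0 (entry node, so the boundary value {} is joined with the incoming edge(s)): IN[B0] = {} ⊔ OUT[B1] = {b@B1, c@B0, f@B0}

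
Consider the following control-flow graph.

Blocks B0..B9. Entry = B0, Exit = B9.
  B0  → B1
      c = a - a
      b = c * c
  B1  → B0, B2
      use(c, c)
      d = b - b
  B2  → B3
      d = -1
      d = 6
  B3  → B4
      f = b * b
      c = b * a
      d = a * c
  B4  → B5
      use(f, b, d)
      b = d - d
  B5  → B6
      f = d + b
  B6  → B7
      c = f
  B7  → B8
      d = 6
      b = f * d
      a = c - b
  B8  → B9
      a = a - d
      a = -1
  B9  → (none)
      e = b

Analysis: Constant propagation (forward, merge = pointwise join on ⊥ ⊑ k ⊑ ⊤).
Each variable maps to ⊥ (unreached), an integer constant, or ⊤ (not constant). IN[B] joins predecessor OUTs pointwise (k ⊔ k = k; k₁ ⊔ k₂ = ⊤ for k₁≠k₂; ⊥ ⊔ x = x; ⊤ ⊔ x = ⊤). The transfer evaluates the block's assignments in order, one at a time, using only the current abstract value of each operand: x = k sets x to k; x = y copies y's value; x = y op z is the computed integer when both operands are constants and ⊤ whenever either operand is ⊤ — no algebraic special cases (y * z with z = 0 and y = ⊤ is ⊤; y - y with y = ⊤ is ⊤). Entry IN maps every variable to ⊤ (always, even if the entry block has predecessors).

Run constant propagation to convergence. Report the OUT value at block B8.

Fixpoint table:
  B0:   IN=(all ⊤)   OUT=(all ⊤)
  B1:   IN=(all ⊤)   OUT=(all ⊤)
  B2:   IN=(all ⊤)   OUT={d:6; rest ⊤}
  B3:   IN={d:6; rest ⊤}   OUT=(all ⊤)
  B4:   IN=(all ⊤)   OUT=(all ⊤)
  B5:   IN=(all ⊤)   OUT=(all ⊤)
  B6:   IN=(all ⊤)   OUT=(all ⊤)
  B7:   IN=(all ⊤)   OUT={d:6; rest ⊤}
  B8:   IN={d:6; rest ⊤}   OUT={a:-1, d:6; rest ⊤}
  B9:   IN={a:-1, d:6; rest ⊤}   OUT={a:-1, d:6; rest ⊤}

Merge at B8: IN[B8] = OUT[B7] = {a: ⊤, b: ⊤, c: ⊤, d: 6, e: ⊤, f: ⊤}
Applying B8's transfer function to that IN value gives OUT[B8] (row B8 above).

Answer: {a: -1, b: ⊤, c: ⊤, d: 6, e: ⊤, f: ⊤}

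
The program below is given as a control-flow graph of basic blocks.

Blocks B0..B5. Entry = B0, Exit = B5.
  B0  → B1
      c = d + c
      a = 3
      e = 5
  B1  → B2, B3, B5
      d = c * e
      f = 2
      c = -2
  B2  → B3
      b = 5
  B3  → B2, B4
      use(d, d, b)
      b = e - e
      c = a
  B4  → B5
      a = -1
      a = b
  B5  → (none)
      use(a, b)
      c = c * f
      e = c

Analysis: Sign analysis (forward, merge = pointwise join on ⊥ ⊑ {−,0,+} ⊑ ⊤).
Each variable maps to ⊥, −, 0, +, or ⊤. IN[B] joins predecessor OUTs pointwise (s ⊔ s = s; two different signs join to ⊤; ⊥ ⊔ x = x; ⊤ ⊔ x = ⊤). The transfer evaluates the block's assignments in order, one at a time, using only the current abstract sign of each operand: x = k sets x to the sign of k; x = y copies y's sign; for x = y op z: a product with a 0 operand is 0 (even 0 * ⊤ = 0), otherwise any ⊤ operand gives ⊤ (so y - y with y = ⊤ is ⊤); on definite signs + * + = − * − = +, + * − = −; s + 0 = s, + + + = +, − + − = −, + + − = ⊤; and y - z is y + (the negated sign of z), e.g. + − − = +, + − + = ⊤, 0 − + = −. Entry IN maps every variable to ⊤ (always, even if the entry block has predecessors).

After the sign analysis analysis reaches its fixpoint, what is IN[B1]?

Answer: {a: +, b: ⊤, c: ⊤, d: ⊤, e: +, f: ⊤}

Trace:
Converged values:
  B0:  IN=(all ⊤)  OUT={a:+, e:+; rest ⊤}
  B1:  IN={a:+, e:+; rest ⊤}  OUT={a:+, c:-, e:+, f:+; rest ⊤}
  B2:  IN={a:+, e:+, f:+; rest ⊤}  OUT={a:+, b:+, e:+, f:+; rest ⊤}
  B3:  IN={a:+, e:+, f:+; rest ⊤}  OUT={a:+, c:+, e:+, f:+; rest ⊤}
  B4:  IN={a:+, c:+, e:+, f:+; rest ⊤}  OUT={c:+, e:+, f:+; rest ⊤}
  B5:  IN={e:+, f:+; rest ⊤}  OUT={f:+; rest ⊤}

Merge at B1: IN[B1] = OUT[B0] = {a: +, b: ⊤, c: ⊤, d: ⊤, e: +, f: ⊤}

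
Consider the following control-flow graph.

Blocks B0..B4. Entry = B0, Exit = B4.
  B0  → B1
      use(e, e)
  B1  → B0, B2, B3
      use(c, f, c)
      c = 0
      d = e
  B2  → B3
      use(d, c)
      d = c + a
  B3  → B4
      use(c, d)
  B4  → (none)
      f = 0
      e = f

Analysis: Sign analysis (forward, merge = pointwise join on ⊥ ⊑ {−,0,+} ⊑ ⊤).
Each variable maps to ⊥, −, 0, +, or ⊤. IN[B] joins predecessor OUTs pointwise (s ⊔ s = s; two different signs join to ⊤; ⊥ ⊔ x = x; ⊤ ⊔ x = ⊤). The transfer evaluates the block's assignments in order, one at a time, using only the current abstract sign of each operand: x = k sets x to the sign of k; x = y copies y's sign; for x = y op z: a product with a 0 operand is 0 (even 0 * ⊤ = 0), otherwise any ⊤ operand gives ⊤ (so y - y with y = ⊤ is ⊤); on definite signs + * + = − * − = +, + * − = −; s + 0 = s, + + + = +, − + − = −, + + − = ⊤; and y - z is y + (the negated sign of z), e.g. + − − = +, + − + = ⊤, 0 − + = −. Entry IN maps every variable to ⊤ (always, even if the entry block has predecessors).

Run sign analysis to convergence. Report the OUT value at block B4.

Answer: {a: ⊤, b: ⊤, c: 0, d: ⊤, e: 0, f: 0}

Trace:
Per-block solution:
  B0:   IN=(all ⊤)   OUT=(all ⊤)
  B1:   IN=(all ⊤)   OUT={c:0; rest ⊤}
  B2:   IN={c:0; rest ⊤}   OUT={c:0; rest ⊤}
  B3:   IN={c:0; rest ⊤}   OUT={c:0; rest ⊤}
  B4:   IN={c:0; rest ⊤}   OUT={c:0, e:0, f:0; rest ⊤}

Merge at B4: IN[B4] = OUT[B3] = {a: ⊤, b: ⊤, c: 0, d: ⊤, e: ⊤, f: ⊤}
Applying B4's transfer function to that IN value gives OUT[B4] (row B4 above).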